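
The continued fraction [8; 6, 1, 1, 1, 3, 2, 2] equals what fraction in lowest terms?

3301/405

Fold from the inside: start with 2/1.
  2 + 1/2 = 5/2
  3 + 2/5 = 17/5
  1 + 5/17 = 22/17
  1 + 17/22 = 39/22
  1 + 22/39 = 61/39
  6 + 39/61 = 405/61
  8 + 61/405 = 3301/405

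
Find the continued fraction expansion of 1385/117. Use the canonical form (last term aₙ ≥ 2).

[11; 1, 5, 6, 3]

1385 = 11*117 + 98
117 = 1*98 + 19
98 = 5*19 + 3
19 = 6*3 + 1
3 = 3*1 + 0  (stop)
So 1385/117 = [11; 1, 5, 6, 3].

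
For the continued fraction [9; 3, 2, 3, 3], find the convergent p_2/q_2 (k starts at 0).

Using pₖ = aₖpₖ₋₁ + pₖ₋₂, qₖ = aₖqₖ₋₁ + qₖ₋₂ (with p₋₁=1, p₋₂=0, q₋₁=0, q₋₂=1):
  k=0: a=9, p=9, q=1
  k=1: a=3, p=28, q=3
  k=2: a=2, p=65, q=7

65/7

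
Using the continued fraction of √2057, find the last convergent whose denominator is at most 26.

771/17

√2057 = [45; 2, 1, 4, 1, 2, 90, …] (period length 6).
Convergents:
  p_0/q_0 = 45/1
  p_1/q_1 = 91/2
  p_2/q_2 = 136/3
  p_3/q_3 = 635/14
  p_4/q_4 = 771/17
  p_5/q_5 = 2177/48
q_4 = 17 ≤ 26 < 48 = q_5, so the answer is 771/17.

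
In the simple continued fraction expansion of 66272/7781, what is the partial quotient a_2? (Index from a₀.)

1

66272 = 8·7781 + 4024   →  a_0 = 8
7781 = 1·4024 + 3757   →  a_1 = 1
4024 = 1·3757 + 267   →  a_2 = 1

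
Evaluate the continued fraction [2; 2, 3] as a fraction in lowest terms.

17/7

Fold from the inside: start with 3/1.
  2 + 1/3 = 7/3
  2 + 3/7 = 17/7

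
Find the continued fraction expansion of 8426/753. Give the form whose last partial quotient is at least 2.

[11; 5, 3, 1, 3, 4, 2]

8426 = 11·753 + 143
753 = 5·143 + 38
143 = 3·38 + 29
38 = 1·29 + 9
29 = 3·9 + 2
9 = 4·2 + 1
2 = 2·1 + 0  (stop)
So 8426/753 = [11; 5, 3, 1, 3, 4, 2].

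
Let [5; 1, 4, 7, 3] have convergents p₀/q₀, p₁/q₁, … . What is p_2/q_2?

29/5

Using pₖ = aₖpₖ₋₁ + pₖ₋₂, qₖ = aₖqₖ₋₁ + qₖ₋₂ (with p₋₁=1, p₋₂=0, q₋₁=0, q₋₂=1):
  k=0: a=5, p=5, q=1
  k=1: a=1, p=6, q=1
  k=2: a=4, p=29, q=5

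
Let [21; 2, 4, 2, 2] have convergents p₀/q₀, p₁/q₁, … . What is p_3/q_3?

Using pₖ = aₖpₖ₋₁ + pₖ₋₂, qₖ = aₖqₖ₋₁ + qₖ₋₂ (with p₋₁=1, p₋₂=0, q₋₁=0, q₋₂=1):
  k=0: a=21, p=21, q=1
  k=1: a=2, p=43, q=2
  k=2: a=4, p=193, q=9
  k=3: a=2, p=429, q=20

429/20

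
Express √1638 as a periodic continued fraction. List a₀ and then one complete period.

[40; 2, 8, 2, 80]

a₀ = ⌊√1638⌋ = 40.
With m₀=0, d₀=1 and mₖ₊₁ = dₖaₖ − mₖ, dₖ₊₁ = (n − mₖ₊₁²)/dₖ, aₖ₊₁ = ⌊(a₀+mₖ₊₁)/dₖ₊₁⌋:
  k=1: m=40, d=38, a=2
  k=2: m=36, d=9, a=8
  k=3: m=36, d=38, a=2
  k=4: m=40, d=1, a=80
d=1 and a=2a₀=80 at k=4, so the next step gives (m, d) = (40, 38) again — its k=1 value — and the period has length 4.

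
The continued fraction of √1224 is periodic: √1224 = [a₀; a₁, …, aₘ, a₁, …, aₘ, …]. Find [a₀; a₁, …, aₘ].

a₀ = ⌊√1224⌋ = 34.

[34; 1, 68]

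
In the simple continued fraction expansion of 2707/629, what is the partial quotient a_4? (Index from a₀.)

2

2707 = 4·629 + 191   →  a_0 = 4
629 = 3·191 + 56   →  a_1 = 3
191 = 3·56 + 23   →  a_2 = 3
56 = 2·23 + 10   →  a_3 = 2
23 = 2·10 + 3   →  a_4 = 2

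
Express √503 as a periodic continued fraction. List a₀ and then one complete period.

a₀ = ⌊√503⌋ = 22.
With m₀=0, d₀=1 and mₖ₊₁ = dₖaₖ − mₖ, dₖ₊₁ = (n − mₖ₊₁²)/dₖ, aₖ₊₁ = ⌊(a₀+mₖ₊₁)/dₖ₊₁⌋:
  k=1: m=22, d=19, a=2
  k=2: m=16, d=13, a=2
  k=3: m=10, d=31, a=1
  k=4: m=21, d=2, a=21
  k=5: m=21, d=31, a=1
  k=6: m=10, d=13, a=2
  k=7: m=16, d=19, a=2
  k=8: m=22, d=1, a=44
d=1 and a=2a₀=44 at k=8, so the next step gives (m, d) = (22, 19) again — its k=1 value — and the period has length 8.

[22; 2, 2, 1, 21, 1, 2, 2, 44]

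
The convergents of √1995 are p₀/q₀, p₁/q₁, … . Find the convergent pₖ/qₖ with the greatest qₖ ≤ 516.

√1995 = [44; 1, 1, 1, 88, …] (period length 4).
Convergents:
  p_0/q_0 = 44/1
  p_1/q_1 = 45/1
  p_2/q_2 = 89/2
  p_3/q_3 = 134/3
  p_4/q_4 = 11881/266
  p_5/q_5 = 12015/269
  p_6/q_6 = 23896/535
q_5 = 269 ≤ 516 < 535 = q_6, so the answer is 12015/269.

12015/269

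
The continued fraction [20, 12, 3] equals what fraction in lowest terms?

Using pₖ = aₖpₖ₋₁ + pₖ₋₂ and qₖ = aₖqₖ₋₁ + qₖ₋₂:
  k=0: a=20, p=20, q=1
  k=1: a=12, p=241, q=12
  k=2: a=3, p=743, q=37

743/37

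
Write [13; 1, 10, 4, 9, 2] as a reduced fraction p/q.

12200/877

Using pₖ = aₖpₖ₋₁ + pₖ₋₂ and qₖ = aₖqₖ₋₁ + qₖ₋₂:
  k=0: a=13, p=13, q=1
  k=1: a=1, p=14, q=1
  k=2: a=10, p=153, q=11
  k=3: a=4, p=626, q=45
  k=4: a=9, p=5787, q=416
  k=5: a=2, p=12200, q=877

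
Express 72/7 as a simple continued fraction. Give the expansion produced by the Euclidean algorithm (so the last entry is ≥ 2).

72 = 10*7 + 2
7 = 3*2 + 1
2 = 2*1 + 0  (stop)
So 72/7 = [10; 3, 2].

[10; 3, 2]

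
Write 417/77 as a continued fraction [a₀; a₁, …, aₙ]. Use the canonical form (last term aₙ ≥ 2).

417 = 5·77 + 32
77 = 2·32 + 13
32 = 2·13 + 6
13 = 2·6 + 1
6 = 6·1 + 0  (stop)
So 417/77 = [5; 2, 2, 2, 6].

[5; 2, 2, 2, 6]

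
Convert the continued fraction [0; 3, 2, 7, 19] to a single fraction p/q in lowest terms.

287/995

Fold from the inside: start with 19/1.
  7 + 1/19 = 134/19
  2 + 19/134 = 287/134
  3 + 134/287 = 995/287
  0 + 287/995 = 287/995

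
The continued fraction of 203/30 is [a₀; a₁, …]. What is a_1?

203 = 6·30 + 23   →  a_0 = 6
30 = 1·23 + 7   →  a_1 = 1

1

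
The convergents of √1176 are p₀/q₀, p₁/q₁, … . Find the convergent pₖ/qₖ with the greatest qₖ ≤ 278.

√1176 = [34; 3, 2, 2, 2, 3, 68, …] (period length 6).
Convergents:
  p_0/q_0 = 34/1
  p_1/q_1 = 103/3
  p_2/q_2 = 240/7
  p_3/q_3 = 583/17
  p_4/q_4 = 1406/41
  p_5/q_5 = 4801/140
  p_6/q_6 = 327874/9561
q_5 = 140 ≤ 278 < 9561 = q_6, so the answer is 4801/140.

4801/140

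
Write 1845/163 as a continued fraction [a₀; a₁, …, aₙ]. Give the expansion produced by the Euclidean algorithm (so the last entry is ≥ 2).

1845 = 11·163 + 52
163 = 3·52 + 7
52 = 7·7 + 3
7 = 2·3 + 1
3 = 3·1 + 0  (stop)
So 1845/163 = [11; 3, 7, 2, 3].

[11; 3, 7, 2, 3]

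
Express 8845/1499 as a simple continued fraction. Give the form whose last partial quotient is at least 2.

[5; 1, 9, 16, 1, 1, 4]

8845 = 5×1499 + 1350
1499 = 1×1350 + 149
1350 = 9×149 + 9
149 = 16×9 + 5
9 = 1×5 + 4
5 = 1×4 + 1
4 = 4×1 + 0  (stop)
So 8845/1499 = [5; 1, 9, 16, 1, 1, 4].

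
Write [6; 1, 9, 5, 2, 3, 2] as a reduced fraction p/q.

6115/886

Fold from the inside: start with 2/1.
  3 + 1/2 = 7/2
  2 + 2/7 = 16/7
  5 + 7/16 = 87/16
  9 + 16/87 = 799/87
  1 + 87/799 = 886/799
  6 + 799/886 = 6115/886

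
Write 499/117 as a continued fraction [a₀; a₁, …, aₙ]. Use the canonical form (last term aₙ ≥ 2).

[4; 3, 1, 3, 2, 3]

499 = 4·117 + 31
117 = 3·31 + 24
31 = 1·24 + 7
24 = 3·7 + 3
7 = 2·3 + 1
3 = 3·1 + 0  (stop)
So 499/117 = [4; 3, 1, 3, 2, 3].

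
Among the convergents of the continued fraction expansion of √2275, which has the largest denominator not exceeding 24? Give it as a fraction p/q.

√2275 = [47; 1, 2, 3, 2, 1, 94, …] (period length 6).
Convergents:
  p_0/q_0 = 47/1
  p_1/q_1 = 48/1
  p_2/q_2 = 143/3
  p_3/q_3 = 477/10
  p_4/q_4 = 1097/23
  p_5/q_5 = 1574/33
q_4 = 23 ≤ 24 < 33 = q_5, so the answer is 1097/23.

1097/23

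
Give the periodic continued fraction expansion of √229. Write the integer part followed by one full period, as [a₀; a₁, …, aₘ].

[15; 7, 1, 1, 7, 30]

a₀ = ⌊√229⌋ = 15.
With m₀=0, d₀=1 and mₖ₊₁ = dₖaₖ − mₖ, dₖ₊₁ = (n − mₖ₊₁²)/dₖ, aₖ₊₁ = ⌊(a₀+mₖ₊₁)/dₖ₊₁⌋:
  k=1: m=15, d=4, a=7
  k=2: m=13, d=15, a=1
  k=3: m=2, d=15, a=1
  k=4: m=13, d=4, a=7
  k=5: m=15, d=1, a=30
d=1 and a=2a₀=30 at k=5, so the next step gives (m, d) = (15, 4) again — its k=1 value — and the period has length 5.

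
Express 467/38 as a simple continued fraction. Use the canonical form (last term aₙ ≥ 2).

[12; 3, 2, 5]

467 = 12*38 + 11
38 = 3*11 + 5
11 = 2*5 + 1
5 = 5*1 + 0  (stop)
So 467/38 = [12; 3, 2, 5].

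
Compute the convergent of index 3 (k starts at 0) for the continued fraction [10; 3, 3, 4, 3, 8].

Using pₖ = aₖpₖ₋₁ + pₖ₋₂, qₖ = aₖqₖ₋₁ + qₖ₋₂ (with p₋₁=1, p₋₂=0, q₋₁=0, q₋₂=1):
  k=0: a=10, p=10, q=1
  k=1: a=3, p=31, q=3
  k=2: a=3, p=103, q=10
  k=3: a=4, p=443, q=43

443/43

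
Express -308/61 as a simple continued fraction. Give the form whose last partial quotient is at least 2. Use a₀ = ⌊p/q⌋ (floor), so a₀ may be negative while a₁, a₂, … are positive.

[-6; 1, 19, 3]

-308 = -6×61 + 58
61 = 1×58 + 3
58 = 19×3 + 1
3 = 3×1 + 0  (stop)
So -308/61 = [-6; 1, 19, 3].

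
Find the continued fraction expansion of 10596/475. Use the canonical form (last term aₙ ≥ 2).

[22; 3, 3, 1, 17, 2]

10596 = 22*475 + 146
475 = 3*146 + 37
146 = 3*37 + 35
37 = 1*35 + 2
35 = 17*2 + 1
2 = 2*1 + 0  (stop)
So 10596/475 = [22; 3, 3, 1, 17, 2].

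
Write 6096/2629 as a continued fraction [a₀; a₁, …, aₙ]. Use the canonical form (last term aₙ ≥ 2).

[2; 3, 7, 3, 2, 16]

6096 = 2×2629 + 838
2629 = 3×838 + 115
838 = 7×115 + 33
115 = 3×33 + 16
33 = 2×16 + 1
16 = 16×1 + 0  (stop)
So 6096/2629 = [2; 3, 7, 3, 2, 16].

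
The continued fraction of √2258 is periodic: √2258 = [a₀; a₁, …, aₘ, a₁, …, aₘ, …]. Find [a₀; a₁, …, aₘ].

[47; 1, 1, 13, 13, 1, 1, 94]

a₀ = ⌊√2258⌋ = 47.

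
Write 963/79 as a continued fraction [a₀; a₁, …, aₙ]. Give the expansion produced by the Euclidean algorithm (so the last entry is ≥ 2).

[12; 5, 3, 1, 3]

963 = 12*79 + 15
79 = 5*15 + 4
15 = 3*4 + 3
4 = 1*3 + 1
3 = 3*1 + 0  (stop)
So 963/79 = [12; 5, 3, 1, 3].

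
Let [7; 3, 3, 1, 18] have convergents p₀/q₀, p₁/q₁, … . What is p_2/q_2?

73/10

Using pₖ = aₖpₖ₋₁ + pₖ₋₂, qₖ = aₖqₖ₋₁ + qₖ₋₂ (with p₋₁=1, p₋₂=0, q₋₁=0, q₋₂=1):
  k=0: a=7, p=7, q=1
  k=1: a=3, p=22, q=3
  k=2: a=3, p=73, q=10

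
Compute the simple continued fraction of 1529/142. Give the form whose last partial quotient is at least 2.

[10; 1, 3, 3, 3, 3]

1529 = 10*142 + 109
142 = 1*109 + 33
109 = 3*33 + 10
33 = 3*10 + 3
10 = 3*3 + 1
3 = 3*1 + 0  (stop)
So 1529/142 = [10; 1, 3, 3, 3, 3].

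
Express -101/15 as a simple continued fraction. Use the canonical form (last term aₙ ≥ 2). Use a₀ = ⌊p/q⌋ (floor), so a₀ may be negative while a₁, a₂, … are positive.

-101 = -7*15 + 4
15 = 3*4 + 3
4 = 1*3 + 1
3 = 3*1 + 0  (stop)
So -101/15 = [-7; 3, 1, 3].

[-7; 3, 1, 3]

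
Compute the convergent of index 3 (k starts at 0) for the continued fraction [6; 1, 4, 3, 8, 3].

109/16

Using pₖ = aₖpₖ₋₁ + pₖ₋₂, qₖ = aₖqₖ₋₁ + qₖ₋₂ (with p₋₁=1, p₋₂=0, q₋₁=0, q₋₂=1):
  k=0: a=6, p=6, q=1
  k=1: a=1, p=7, q=1
  k=2: a=4, p=34, q=5
  k=3: a=3, p=109, q=16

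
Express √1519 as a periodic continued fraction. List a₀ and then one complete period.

[38; 1, 37, 1, 76]

a₀ = ⌊√1519⌋ = 38.
With m₀=0, d₀=1 and mₖ₊₁ = dₖaₖ − mₖ, dₖ₊₁ = (n − mₖ₊₁²)/dₖ, aₖ₊₁ = ⌊(a₀+mₖ₊₁)/dₖ₊₁⌋:
  k=1: m=38, d=75, a=1
  k=2: m=37, d=2, a=37
  k=3: m=37, d=75, a=1
  k=4: m=38, d=1, a=76
d=1 and a=2a₀=76 at k=4, so the next step gives (m, d) = (38, 75) again — its k=1 value — and the period has length 4.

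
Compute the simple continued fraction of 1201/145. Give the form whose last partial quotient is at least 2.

1201 = 8*145 + 41
145 = 3*41 + 22
41 = 1*22 + 19
22 = 1*19 + 3
19 = 6*3 + 1
3 = 3*1 + 0  (stop)
So 1201/145 = [8; 3, 1, 1, 6, 3].

[8; 3, 1, 1, 6, 3]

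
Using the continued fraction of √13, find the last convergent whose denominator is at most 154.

393/109

√13 = [3; 1, 1, 1, 1, 6, …] (period length 5).
Convergents:
  p_0/q_0 = 3/1
  p_1/q_1 = 4/1
  p_2/q_2 = 7/2
  p_3/q_3 = 11/3
  p_4/q_4 = 18/5
  p_5/q_5 = 119/33
  p_6/q_6 = 137/38
  p_7/q_7 = 256/71
  p_8/q_8 = 393/109
  p_9/q_9 = 649/180
q_8 = 109 ≤ 154 < 180 = q_9, so the answer is 393/109.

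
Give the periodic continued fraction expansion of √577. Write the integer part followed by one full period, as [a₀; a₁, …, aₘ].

[24; 48]

a₀ = ⌊√577⌋ = 24.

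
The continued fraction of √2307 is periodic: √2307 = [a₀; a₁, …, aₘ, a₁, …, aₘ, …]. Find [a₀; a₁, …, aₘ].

[48; 32, 96]

a₀ = ⌊√2307⌋ = 48.
With m₀=0, d₀=1 and mₖ₊₁ = dₖaₖ − mₖ, dₖ₊₁ = (n − mₖ₊₁²)/dₖ, aₖ₊₁ = ⌊(a₀+mₖ₊₁)/dₖ₊₁⌋:
  k=1: m=48, d=3, a=32
  k=2: m=48, d=1, a=96
d=1 and a=2a₀=96 at k=2, so the next step gives (m, d) = (48, 3) again — its k=1 value — and the period has length 2.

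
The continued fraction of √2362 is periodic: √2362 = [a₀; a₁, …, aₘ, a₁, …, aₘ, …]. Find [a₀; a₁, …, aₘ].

a₀ = ⌊√2362⌋ = 48.
With m₀=0, d₀=1 and mₖ₊₁ = dₖaₖ − mₖ, dₖ₊₁ = (n − mₖ₊₁²)/dₖ, aₖ₊₁ = ⌊(a₀+mₖ₊₁)/dₖ₊₁⌋:
  k=1: m=48, d=58, a=1
  k=2: m=10, d=39, a=1
  k=3: m=29, d=39, a=1
  k=4: m=10, d=58, a=1
  k=5: m=48, d=1, a=96
d=1 and a=2a₀=96 at k=5, so the next step gives (m, d) = (48, 58) again — its k=1 value — and the period has length 5.

[48; 1, 1, 1, 1, 96]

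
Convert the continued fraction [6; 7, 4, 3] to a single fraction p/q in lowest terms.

577/94

Using pₖ = aₖpₖ₋₁ + pₖ₋₂ and qₖ = aₖqₖ₋₁ + qₖ₋₂:
  k=0: a=6, p=6, q=1
  k=1: a=7, p=43, q=7
  k=2: a=4, p=178, q=29
  k=3: a=3, p=577, q=94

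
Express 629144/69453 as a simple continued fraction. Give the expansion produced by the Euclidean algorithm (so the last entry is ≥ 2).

629144 = 9*69453 + 4067
69453 = 17*4067 + 314
4067 = 12*314 + 299
314 = 1*299 + 15
299 = 19*15 + 14
15 = 1*14 + 1
14 = 14*1 + 0  (stop)
So 629144/69453 = [9; 17, 12, 1, 19, 1, 14].

[9; 17, 12, 1, 19, 1, 14]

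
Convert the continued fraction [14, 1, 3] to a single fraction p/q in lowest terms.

Using pₖ = aₖpₖ₋₁ + pₖ₋₂ and qₖ = aₖqₖ₋₁ + qₖ₋₂:
  k=0: a=14, p=14, q=1
  k=1: a=1, p=15, q=1
  k=2: a=3, p=59, q=4

59/4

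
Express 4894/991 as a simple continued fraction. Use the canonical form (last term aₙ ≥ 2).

4894 = 4·991 + 930
991 = 1·930 + 61
930 = 15·61 + 15
61 = 4·15 + 1
15 = 15·1 + 0  (stop)
So 4894/991 = [4; 1, 15, 4, 15].

[4; 1, 15, 4, 15]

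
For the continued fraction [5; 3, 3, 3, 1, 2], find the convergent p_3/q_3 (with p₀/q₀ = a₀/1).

175/33

Using pₖ = aₖpₖ₋₁ + pₖ₋₂, qₖ = aₖqₖ₋₁ + qₖ₋₂ (with p₋₁=1, p₋₂=0, q₋₁=0, q₋₂=1):
  k=0: a=5, p=5, q=1
  k=1: a=3, p=16, q=3
  k=2: a=3, p=53, q=10
  k=3: a=3, p=175, q=33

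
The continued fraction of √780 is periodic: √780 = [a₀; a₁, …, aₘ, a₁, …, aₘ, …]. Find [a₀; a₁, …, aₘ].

[27; 1, 12, 1, 54]

a₀ = ⌊√780⌋ = 27.
With m₀=0, d₀=1 and mₖ₊₁ = dₖaₖ − mₖ, dₖ₊₁ = (n − mₖ₊₁²)/dₖ, aₖ₊₁ = ⌊(a₀+mₖ₊₁)/dₖ₊₁⌋:
  k=1: m=27, d=51, a=1
  k=2: m=24, d=4, a=12
  k=3: m=24, d=51, a=1
  k=4: m=27, d=1, a=54
d=1 and a=2a₀=54 at k=4, so the next step gives (m, d) = (27, 51) again — its k=1 value — and the period has length 4.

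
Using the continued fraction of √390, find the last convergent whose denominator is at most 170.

√390 = [19; 1, 2, 1, 38, …] (period length 4).
Convergents:
  p_0/q_0 = 19/1
  p_1/q_1 = 20/1
  p_2/q_2 = 59/3
  p_3/q_3 = 79/4
  p_4/q_4 = 3061/155
  p_5/q_5 = 3140/159
  p_6/q_6 = 9341/473
q_5 = 159 ≤ 170 < 473 = q_6, so the answer is 3140/159.

3140/159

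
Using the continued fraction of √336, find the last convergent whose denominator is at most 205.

1998/109

√336 = [18; 3, 36, …] (period length 2).
Convergents:
  p_0/q_0 = 18/1
  p_1/q_1 = 55/3
  p_2/q_2 = 1998/109
  p_3/q_3 = 6049/330
q_2 = 109 ≤ 205 < 330 = q_3, so the answer is 1998/109.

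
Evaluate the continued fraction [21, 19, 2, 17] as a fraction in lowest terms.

14357/682

Fold from the inside: start with 17/1.
  2 + 1/17 = 35/17
  19 + 17/35 = 682/35
  21 + 35/682 = 14357/682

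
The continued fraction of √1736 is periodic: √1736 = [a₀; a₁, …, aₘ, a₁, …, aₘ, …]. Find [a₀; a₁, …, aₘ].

[41; 1, 1, 1, 82]

a₀ = ⌊√1736⌋ = 41.
With m₀=0, d₀=1 and mₖ₊₁ = dₖaₖ − mₖ, dₖ₊₁ = (n − mₖ₊₁²)/dₖ, aₖ₊₁ = ⌊(a₀+mₖ₊₁)/dₖ₊₁⌋:
  k=1: m=41, d=55, a=1
  k=2: m=14, d=28, a=1
  k=3: m=14, d=55, a=1
  k=4: m=41, d=1, a=82
d=1 and a=2a₀=82 at k=4, so the next step gives (m, d) = (41, 55) again — its k=1 value — and the period has length 4.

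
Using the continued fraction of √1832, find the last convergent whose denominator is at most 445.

√1832 = [42; 1, 4, 21, 4, 1, 84, …] (period length 6).
Convergents:
  p_0/q_0 = 42/1
  p_1/q_1 = 43/1
  p_2/q_2 = 214/5
  p_3/q_3 = 4537/106
  p_4/q_4 = 18362/429
  p_5/q_5 = 22899/535
q_4 = 429 ≤ 445 < 535 = q_5, so the answer is 18362/429.

18362/429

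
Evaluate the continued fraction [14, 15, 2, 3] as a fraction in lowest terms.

Using pₖ = aₖpₖ₋₁ + pₖ₋₂ and qₖ = aₖqₖ₋₁ + qₖ₋₂:
  k=0: a=14, p=14, q=1
  k=1: a=15, p=211, q=15
  k=2: a=2, p=436, q=31
  k=3: a=3, p=1519, q=108

1519/108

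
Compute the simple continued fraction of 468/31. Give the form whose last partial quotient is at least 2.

468 = 15*31 + 3
31 = 10*3 + 1
3 = 3*1 + 0  (stop)
So 468/31 = [15; 10, 3].

[15; 10, 3]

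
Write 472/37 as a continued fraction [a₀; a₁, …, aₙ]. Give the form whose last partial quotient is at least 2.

[12; 1, 3, 9]

472 = 12×37 + 28
37 = 1×28 + 9
28 = 3×9 + 1
9 = 9×1 + 0  (stop)
So 472/37 = [12; 1, 3, 9].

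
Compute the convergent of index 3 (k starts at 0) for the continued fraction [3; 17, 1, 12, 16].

712/233

Using pₖ = aₖpₖ₋₁ + pₖ₋₂, qₖ = aₖqₖ₋₁ + qₖ₋₂ (with p₋₁=1, p₋₂=0, q₋₁=0, q₋₂=1):
  k=0: a=3, p=3, q=1
  k=1: a=17, p=52, q=17
  k=2: a=1, p=55, q=18
  k=3: a=12, p=712, q=233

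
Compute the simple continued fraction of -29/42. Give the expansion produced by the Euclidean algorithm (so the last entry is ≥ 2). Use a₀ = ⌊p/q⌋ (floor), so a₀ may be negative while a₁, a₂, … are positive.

[-1; 3, 4, 3]

-29 = -1×42 + 13
42 = 3×13 + 3
13 = 4×3 + 1
3 = 3×1 + 0  (stop)
So -29/42 = [-1; 3, 4, 3].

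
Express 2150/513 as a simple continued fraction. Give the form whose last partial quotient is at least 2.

2150 = 4·513 + 98
513 = 5·98 + 23
98 = 4·23 + 6
23 = 3·6 + 5
6 = 1·5 + 1
5 = 5·1 + 0  (stop)
So 2150/513 = [4; 5, 4, 3, 1, 5].

[4; 5, 4, 3, 1, 5]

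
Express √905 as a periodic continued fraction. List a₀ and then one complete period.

[30; 12, 60]

a₀ = ⌊√905⌋ = 30.
With m₀=0, d₀=1 and mₖ₊₁ = dₖaₖ − mₖ, dₖ₊₁ = (n − mₖ₊₁²)/dₖ, aₖ₊₁ = ⌊(a₀+mₖ₊₁)/dₖ₊₁⌋:
  k=1: m=30, d=5, a=12
  k=2: m=30, d=1, a=60
d=1 and a=2a₀=60 at k=2, so the next step gives (m, d) = (30, 5) again — its k=1 value — and the period has length 2.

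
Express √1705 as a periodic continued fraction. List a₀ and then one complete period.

[41; 3, 2, 3, 82]

a₀ = ⌊√1705⌋ = 41.
With m₀=0, d₀=1 and mₖ₊₁ = dₖaₖ − mₖ, dₖ₊₁ = (n − mₖ₊₁²)/dₖ, aₖ₊₁ = ⌊(a₀+mₖ₊₁)/dₖ₊₁⌋:
  k=1: m=41, d=24, a=3
  k=2: m=31, d=31, a=2
  k=3: m=31, d=24, a=3
  k=4: m=41, d=1, a=82
d=1 and a=2a₀=82 at k=4, so the next step gives (m, d) = (41, 24) again — its k=1 value — and the period has length 4.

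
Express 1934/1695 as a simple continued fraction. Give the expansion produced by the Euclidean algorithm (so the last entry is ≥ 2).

[1; 7, 10, 1, 6, 3]

1934 = 1·1695 + 239
1695 = 7·239 + 22
239 = 10·22 + 19
22 = 1·19 + 3
19 = 6·3 + 1
3 = 3·1 + 0  (stop)
So 1934/1695 = [1; 7, 10, 1, 6, 3].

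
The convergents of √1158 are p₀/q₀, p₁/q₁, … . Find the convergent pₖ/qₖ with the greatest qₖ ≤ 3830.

78710/2313

√1158 = [34; 34, 68, …] (period length 2).
Convergents:
  p_0/q_0 = 34/1
  p_1/q_1 = 1157/34
  p_2/q_2 = 78710/2313
  p_3/q_3 = 2677297/78676
q_2 = 2313 ≤ 3830 < 78676 = q_3, so the answer is 78710/2313.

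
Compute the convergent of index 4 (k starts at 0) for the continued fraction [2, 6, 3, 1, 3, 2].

Using pₖ = aₖpₖ₋₁ + pₖ₋₂, qₖ = aₖqₖ₋₁ + qₖ₋₂ (with p₋₁=1, p₋₂=0, q₋₁=0, q₋₂=1):
  k=0: a=2, p=2, q=1
  k=1: a=6, p=13, q=6
  k=2: a=3, p=41, q=19
  k=3: a=1, p=54, q=25
  k=4: a=3, p=203, q=94

203/94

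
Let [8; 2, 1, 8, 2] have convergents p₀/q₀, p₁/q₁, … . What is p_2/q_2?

25/3

Using pₖ = aₖpₖ₋₁ + pₖ₋₂, qₖ = aₖqₖ₋₁ + qₖ₋₂ (with p₋₁=1, p₋₂=0, q₋₁=0, q₋₂=1):
  k=0: a=8, p=8, q=1
  k=1: a=2, p=17, q=2
  k=2: a=1, p=25, q=3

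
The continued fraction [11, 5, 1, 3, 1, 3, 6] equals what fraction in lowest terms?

7698/689

Using pₖ = aₖpₖ₋₁ + pₖ₋₂ and qₖ = aₖqₖ₋₁ + qₖ₋₂:
  k=0: a=11, p=11, q=1
  k=1: a=5, p=56, q=5
  k=2: a=1, p=67, q=6
  k=3: a=3, p=257, q=23
  k=4: a=1, p=324, q=29
  k=5: a=3, p=1229, q=110
  k=6: a=6, p=7698, q=689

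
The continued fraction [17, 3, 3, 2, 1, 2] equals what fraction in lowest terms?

Using pₖ = aₖpₖ₋₁ + pₖ₋₂ and qₖ = aₖqₖ₋₁ + qₖ₋₂:
  k=0: a=17, p=17, q=1
  k=1: a=3, p=52, q=3
  k=2: a=3, p=173, q=10
  k=3: a=2, p=398, q=23
  k=4: a=1, p=571, q=33
  k=5: a=2, p=1540, q=89

1540/89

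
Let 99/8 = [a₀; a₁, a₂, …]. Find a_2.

99 = 12·8 + 3   →  a_0 = 12
8 = 2·3 + 2   →  a_1 = 2
3 = 1·2 + 1   →  a_2 = 1

1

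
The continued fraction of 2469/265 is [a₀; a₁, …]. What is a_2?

6

2469 = 9·265 + 84   →  a_0 = 9
265 = 3·84 + 13   →  a_1 = 3
84 = 6·13 + 6   →  a_2 = 6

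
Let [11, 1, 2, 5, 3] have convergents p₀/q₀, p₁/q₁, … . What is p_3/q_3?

187/16

Using pₖ = aₖpₖ₋₁ + pₖ₋₂, qₖ = aₖqₖ₋₁ + qₖ₋₂ (with p₋₁=1, p₋₂=0, q₋₁=0, q₋₂=1):
  k=0: a=11, p=11, q=1
  k=1: a=1, p=12, q=1
  k=2: a=2, p=35, q=3
  k=3: a=5, p=187, q=16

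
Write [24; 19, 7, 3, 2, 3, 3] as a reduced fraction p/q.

265128/11023

Fold from the inside: start with 3/1.
  3 + 1/3 = 10/3
  2 + 3/10 = 23/10
  3 + 10/23 = 79/23
  7 + 23/79 = 576/79
  19 + 79/576 = 11023/576
  24 + 576/11023 = 265128/11023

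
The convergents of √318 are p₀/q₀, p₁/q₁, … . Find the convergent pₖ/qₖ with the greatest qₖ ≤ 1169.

√318 = [17; 1, 4, 1, 34, …] (period length 4).
Convergents:
  p_0/q_0 = 17/1
  p_1/q_1 = 18/1
  p_2/q_2 = 89/5
  p_3/q_3 = 107/6
  p_4/q_4 = 3727/209
  p_5/q_5 = 3834/215
  p_6/q_6 = 19063/1069
  p_7/q_7 = 22897/1284
q_6 = 1069 ≤ 1169 < 1284 = q_7, so the answer is 19063/1069.

19063/1069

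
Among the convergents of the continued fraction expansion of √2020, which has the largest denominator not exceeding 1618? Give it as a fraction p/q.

71956/1601

√2020 = [44; 1, 16, 1, 88, …] (period length 4).
Convergents:
  p_0/q_0 = 44/1
  p_1/q_1 = 45/1
  p_2/q_2 = 764/17
  p_3/q_3 = 809/18
  p_4/q_4 = 71956/1601
  p_5/q_5 = 72765/1619
q_4 = 1601 ≤ 1618 < 1619 = q_5, so the answer is 71956/1601.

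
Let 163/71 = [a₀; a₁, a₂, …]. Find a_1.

3

163 = 2·71 + 21   →  a_0 = 2
71 = 3·21 + 8   →  a_1 = 3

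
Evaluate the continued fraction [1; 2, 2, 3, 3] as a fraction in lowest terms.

79/56

Fold from the inside: start with 3/1.
  3 + 1/3 = 10/3
  2 + 3/10 = 23/10
  2 + 10/23 = 56/23
  1 + 23/56 = 79/56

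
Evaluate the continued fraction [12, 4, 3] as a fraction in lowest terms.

Fold from the inside: start with 3/1.
  4 + 1/3 = 13/3
  12 + 3/13 = 159/13

159/13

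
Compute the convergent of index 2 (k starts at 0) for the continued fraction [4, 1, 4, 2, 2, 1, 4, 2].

Using pₖ = aₖpₖ₋₁ + pₖ₋₂, qₖ = aₖqₖ₋₁ + qₖ₋₂ (with p₋₁=1, p₋₂=0, q₋₁=0, q₋₂=1):
  k=0: a=4, p=4, q=1
  k=1: a=1, p=5, q=1
  k=2: a=4, p=24, q=5

24/5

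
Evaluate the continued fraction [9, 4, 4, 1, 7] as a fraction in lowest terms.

Fold from the inside: start with 7/1.
  1 + 1/7 = 8/7
  4 + 7/8 = 39/8
  4 + 8/39 = 164/39
  9 + 39/164 = 1515/164

1515/164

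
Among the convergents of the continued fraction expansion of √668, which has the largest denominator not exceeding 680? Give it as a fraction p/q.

√668 = [25; 1, 5, 2, 12, 2, 5, 1, 50, …] (period length 8).
Convergents:
  p_0/q_0 = 25/1
  p_1/q_1 = 26/1
  p_2/q_2 = 155/6
  p_3/q_3 = 336/13
  p_4/q_4 = 4187/162
  p_5/q_5 = 8710/337
  p_6/q_6 = 47737/1847
q_5 = 337 ≤ 680 < 1847 = q_6, so the answer is 8710/337.

8710/337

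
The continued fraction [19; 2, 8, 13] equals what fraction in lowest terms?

Fold from the inside: start with 13/1.
  8 + 1/13 = 105/13
  2 + 13/105 = 223/105
  19 + 105/223 = 4342/223

4342/223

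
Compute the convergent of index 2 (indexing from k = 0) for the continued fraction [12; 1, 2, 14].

38/3

Using pₖ = aₖpₖ₋₁ + pₖ₋₂, qₖ = aₖqₖ₋₁ + qₖ₋₂ (with p₋₁=1, p₋₂=0, q₋₁=0, q₋₂=1):
  k=0: a=12, p=12, q=1
  k=1: a=1, p=13, q=1
  k=2: a=2, p=38, q=3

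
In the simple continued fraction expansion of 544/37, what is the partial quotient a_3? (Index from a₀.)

2

544 = 14·37 + 26   →  a_0 = 14
37 = 1·26 + 11   →  a_1 = 1
26 = 2·11 + 4   →  a_2 = 2
11 = 2·4 + 3   →  a_3 = 2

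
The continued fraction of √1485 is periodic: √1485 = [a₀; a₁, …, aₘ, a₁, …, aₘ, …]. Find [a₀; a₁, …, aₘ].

a₀ = ⌊√1485⌋ = 38.
With m₀=0, d₀=1 and mₖ₊₁ = dₖaₖ − mₖ, dₖ₊₁ = (n − mₖ₊₁²)/dₖ, aₖ₊₁ = ⌊(a₀+mₖ₊₁)/dₖ₊₁⌋:
  k=1: m=38, d=41, a=1
  k=2: m=3, d=36, a=1
  k=3: m=33, d=11, a=6
  k=4: m=33, d=36, a=1
  k=5: m=3, d=41, a=1
  k=6: m=38, d=1, a=76
d=1 and a=2a₀=76 at k=6, so the next step gives (m, d) = (38, 41) again — its k=1 value — and the period has length 6.

[38; 1, 1, 6, 1, 1, 76]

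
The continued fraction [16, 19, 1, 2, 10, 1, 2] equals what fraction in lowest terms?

Using pₖ = aₖpₖ₋₁ + pₖ₋₂ and qₖ = aₖqₖ₋₁ + qₖ₋₂:
  k=0: a=16, p=16, q=1
  k=1: a=19, p=305, q=19
  k=2: a=1, p=321, q=20
  k=3: a=2, p=947, q=59
  k=4: a=10, p=9791, q=610
  k=5: a=1, p=10738, q=669
  k=6: a=2, p=31267, q=1948

31267/1948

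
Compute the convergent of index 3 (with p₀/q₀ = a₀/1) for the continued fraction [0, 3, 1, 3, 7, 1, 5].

4/15

Using pₖ = aₖpₖ₋₁ + pₖ₋₂, qₖ = aₖqₖ₋₁ + qₖ₋₂ (with p₋₁=1, p₋₂=0, q₋₁=0, q₋₂=1):
  k=0: a=0, p=0, q=1
  k=1: a=3, p=1, q=3
  k=2: a=1, p=1, q=4
  k=3: a=3, p=4, q=15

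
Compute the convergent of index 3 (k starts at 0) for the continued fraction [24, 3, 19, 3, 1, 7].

4306/177

Using pₖ = aₖpₖ₋₁ + pₖ₋₂, qₖ = aₖqₖ₋₁ + qₖ₋₂ (with p₋₁=1, p₋₂=0, q₋₁=0, q₋₂=1):
  k=0: a=24, p=24, q=1
  k=1: a=3, p=73, q=3
  k=2: a=19, p=1411, q=58
  k=3: a=3, p=4306, q=177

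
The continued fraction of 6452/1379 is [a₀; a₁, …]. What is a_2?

6452 = 4·1379 + 936   →  a_0 = 4
1379 = 1·936 + 443   →  a_1 = 1
936 = 2·443 + 50   →  a_2 = 2

2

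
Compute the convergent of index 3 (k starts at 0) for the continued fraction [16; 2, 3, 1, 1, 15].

Using pₖ = aₖpₖ₋₁ + pₖ₋₂, qₖ = aₖqₖ₋₁ + qₖ₋₂ (with p₋₁=1, p₋₂=0, q₋₁=0, q₋₂=1):
  k=0: a=16, p=16, q=1
  k=1: a=2, p=33, q=2
  k=2: a=3, p=115, q=7
  k=3: a=1, p=148, q=9

148/9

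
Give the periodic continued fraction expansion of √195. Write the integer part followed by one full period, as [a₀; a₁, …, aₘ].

a₀ = ⌊√195⌋ = 13.

[13; 1, 26]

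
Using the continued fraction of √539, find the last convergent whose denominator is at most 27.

534/23

√539 = [23; 4, 1, 1, 1, 1, 1, 4, 46, …] (period length 8).
Convergents:
  p_0/q_0 = 23/1
  p_1/q_1 = 93/4
  p_2/q_2 = 116/5
  p_3/q_3 = 209/9
  p_4/q_4 = 325/14
  p_5/q_5 = 534/23
  p_6/q_6 = 859/37
q_5 = 23 ≤ 27 < 37 = q_6, so the answer is 534/23.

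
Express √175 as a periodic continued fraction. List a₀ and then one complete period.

[13; 4, 2, 1, 2, 4, 26]

a₀ = ⌊√175⌋ = 13.
With m₀=0, d₀=1 and mₖ₊₁ = dₖaₖ − mₖ, dₖ₊₁ = (n − mₖ₊₁²)/dₖ, aₖ₊₁ = ⌊(a₀+mₖ₊₁)/dₖ₊₁⌋:
  k=1: m=13, d=6, a=4
  k=2: m=11, d=9, a=2
  k=3: m=7, d=14, a=1
  k=4: m=7, d=9, a=2
  k=5: m=11, d=6, a=4
  k=6: m=13, d=1, a=26
d=1 and a=2a₀=26 at k=6, so the next step gives (m, d) = (13, 6) again — its k=1 value — and the period has length 6.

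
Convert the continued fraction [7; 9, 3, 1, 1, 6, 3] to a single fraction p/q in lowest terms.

9567/1346

Fold from the inside: start with 3/1.
  6 + 1/3 = 19/3
  1 + 3/19 = 22/19
  1 + 19/22 = 41/22
  3 + 22/41 = 145/41
  9 + 41/145 = 1346/145
  7 + 145/1346 = 9567/1346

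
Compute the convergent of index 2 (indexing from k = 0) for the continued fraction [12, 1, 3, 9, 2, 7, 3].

51/4

Using pₖ = aₖpₖ₋₁ + pₖ₋₂, qₖ = aₖqₖ₋₁ + qₖ₋₂ (with p₋₁=1, p₋₂=0, q₋₁=0, q₋₂=1):
  k=0: a=12, p=12, q=1
  k=1: a=1, p=13, q=1
  k=2: a=3, p=51, q=4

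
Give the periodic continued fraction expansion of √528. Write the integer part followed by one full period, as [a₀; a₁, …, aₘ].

a₀ = ⌊√528⌋ = 22.
With m₀=0, d₀=1 and mₖ₊₁ = dₖaₖ − mₖ, dₖ₊₁ = (n − mₖ₊₁²)/dₖ, aₖ₊₁ = ⌊(a₀+mₖ₊₁)/dₖ₊₁⌋:
  k=1: m=22, d=44, a=1
  k=2: m=22, d=1, a=44
d=1 and a=2a₀=44 at k=2, so the next step gives (m, d) = (22, 44) again — its k=1 value — and the period has length 2.

[22; 1, 44]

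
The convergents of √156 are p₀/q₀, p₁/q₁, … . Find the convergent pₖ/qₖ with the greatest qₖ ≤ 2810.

√156 = [12; 2, 24, …] (period length 2).
Convergents:
  p_0/q_0 = 12/1
  p_1/q_1 = 25/2
  p_2/q_2 = 612/49
  p_3/q_3 = 1249/100
  p_4/q_4 = 30588/2449
  p_5/q_5 = 62425/4998
q_4 = 2449 ≤ 2810 < 4998 = q_5, so the answer is 30588/2449.

30588/2449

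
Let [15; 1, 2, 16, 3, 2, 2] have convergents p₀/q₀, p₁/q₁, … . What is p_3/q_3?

768/49

Using pₖ = aₖpₖ₋₁ + pₖ₋₂, qₖ = aₖqₖ₋₁ + qₖ₋₂ (with p₋₁=1, p₋₂=0, q₋₁=0, q₋₂=1):
  k=0: a=15, p=15, q=1
  k=1: a=1, p=16, q=1
  k=2: a=2, p=47, q=3
  k=3: a=16, p=768, q=49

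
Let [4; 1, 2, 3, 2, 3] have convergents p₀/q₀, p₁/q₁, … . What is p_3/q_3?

47/10

Using pₖ = aₖpₖ₋₁ + pₖ₋₂, qₖ = aₖqₖ₋₁ + qₖ₋₂ (with p₋₁=1, p₋₂=0, q₋₁=0, q₋₂=1):
  k=0: a=4, p=4, q=1
  k=1: a=1, p=5, q=1
  k=2: a=2, p=14, q=3
  k=3: a=3, p=47, q=10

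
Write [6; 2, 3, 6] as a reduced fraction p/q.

Fold from the inside: start with 6/1.
  3 + 1/6 = 19/6
  2 + 6/19 = 44/19
  6 + 19/44 = 283/44

283/44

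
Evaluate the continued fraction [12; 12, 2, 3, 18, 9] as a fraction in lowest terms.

Fold from the inside: start with 9/1.
  18 + 1/9 = 163/9
  3 + 9/163 = 498/163
  2 + 163/498 = 1159/498
  12 + 498/1159 = 14406/1159
  12 + 1159/14406 = 174031/14406

174031/14406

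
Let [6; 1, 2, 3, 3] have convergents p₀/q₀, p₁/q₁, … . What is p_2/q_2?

20/3

Using pₖ = aₖpₖ₋₁ + pₖ₋₂, qₖ = aₖqₖ₋₁ + qₖ₋₂ (with p₋₁=1, p₋₂=0, q₋₁=0, q₋₂=1):
  k=0: a=6, p=6, q=1
  k=1: a=1, p=7, q=1
  k=2: a=2, p=20, q=3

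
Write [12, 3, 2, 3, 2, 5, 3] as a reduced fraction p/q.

Using pₖ = aₖpₖ₋₁ + pₖ₋₂ and qₖ = aₖqₖ₋₁ + qₖ₋₂:
  k=0: a=12, p=12, q=1
  k=1: a=3, p=37, q=3
  k=2: a=2, p=86, q=7
  k=3: a=3, p=295, q=24
  k=4: a=2, p=676, q=55
  k=5: a=5, p=3675, q=299
  k=6: a=3, p=11701, q=952

11701/952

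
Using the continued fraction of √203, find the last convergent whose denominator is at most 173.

1610/113

√203 = [14; 4, 28, …] (period length 2).
Convergents:
  p_0/q_0 = 14/1
  p_1/q_1 = 57/4
  p_2/q_2 = 1610/113
  p_3/q_3 = 6497/456
q_2 = 113 ≤ 173 < 456 = q_3, so the answer is 1610/113.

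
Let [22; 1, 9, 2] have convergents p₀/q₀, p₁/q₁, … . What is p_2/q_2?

229/10

Using pₖ = aₖpₖ₋₁ + pₖ₋₂, qₖ = aₖqₖ₋₁ + qₖ₋₂ (with p₋₁=1, p₋₂=0, q₋₁=0, q₋₂=1):
  k=0: a=22, p=22, q=1
  k=1: a=1, p=23, q=1
  k=2: a=9, p=229, q=10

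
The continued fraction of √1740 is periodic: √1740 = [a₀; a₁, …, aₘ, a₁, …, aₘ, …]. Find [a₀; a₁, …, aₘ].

a₀ = ⌊√1740⌋ = 41.
With m₀=0, d₀=1 and mₖ₊₁ = dₖaₖ − mₖ, dₖ₊₁ = (n − mₖ₊₁²)/dₖ, aₖ₊₁ = ⌊(a₀+mₖ₊₁)/dₖ₊₁⌋:
  k=1: m=41, d=59, a=1
  k=2: m=18, d=24, a=2
  k=3: m=30, d=35, a=2
  k=4: m=40, d=4, a=20
  k=5: m=40, d=35, a=2
  k=6: m=30, d=24, a=2
  k=7: m=18, d=59, a=1
  k=8: m=41, d=1, a=82
d=1 and a=2a₀=82 at k=8, so the next step gives (m, d) = (41, 59) again — its k=1 value — and the period has length 8.

[41; 1, 2, 2, 20, 2, 2, 1, 82]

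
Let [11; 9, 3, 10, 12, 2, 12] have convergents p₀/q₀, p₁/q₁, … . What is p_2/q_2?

Using pₖ = aₖpₖ₋₁ + pₖ₋₂, qₖ = aₖqₖ₋₁ + qₖ₋₂ (with p₋₁=1, p₋₂=0, q₋₁=0, q₋₂=1):
  k=0: a=11, p=11, q=1
  k=1: a=9, p=100, q=9
  k=2: a=3, p=311, q=28

311/28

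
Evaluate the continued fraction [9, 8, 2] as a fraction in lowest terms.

Using pₖ = aₖpₖ₋₁ + pₖ₋₂ and qₖ = aₖqₖ₋₁ + qₖ₋₂:
  k=0: a=9, p=9, q=1
  k=1: a=8, p=73, q=8
  k=2: a=2, p=155, q=17

155/17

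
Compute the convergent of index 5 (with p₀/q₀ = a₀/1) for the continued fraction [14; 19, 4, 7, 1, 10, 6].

Using pₖ = aₖpₖ₋₁ + pₖ₋₂, qₖ = aₖqₖ₋₁ + qₖ₋₂ (with p₋₁=1, p₋₂=0, q₋₁=0, q₋₂=1):
  k=0: a=14, p=14, q=1
  k=1: a=19, p=267, q=19
  k=2: a=4, p=1082, q=77
  k=3: a=7, p=7841, q=558
  k=4: a=1, p=8923, q=635
  k=5: a=10, p=97071, q=6908

97071/6908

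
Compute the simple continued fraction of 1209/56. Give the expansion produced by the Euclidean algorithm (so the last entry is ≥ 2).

[21; 1, 1, 2, 3, 3]

1209 = 21*56 + 33
56 = 1*33 + 23
33 = 1*23 + 10
23 = 2*10 + 3
10 = 3*3 + 1
3 = 3*1 + 0  (stop)
So 1209/56 = [21; 1, 1, 2, 3, 3].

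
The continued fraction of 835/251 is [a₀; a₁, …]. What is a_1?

835 = 3·251 + 82   →  a_0 = 3
251 = 3·82 + 5   →  a_1 = 3

3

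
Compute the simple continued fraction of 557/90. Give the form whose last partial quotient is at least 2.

[6; 5, 3, 2, 2]

557 = 6*90 + 17
90 = 5*17 + 5
17 = 3*5 + 2
5 = 2*2 + 1
2 = 2*1 + 0  (stop)
So 557/90 = [6; 5, 3, 2, 2].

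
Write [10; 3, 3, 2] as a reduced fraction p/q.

Fold from the inside: start with 2/1.
  3 + 1/2 = 7/2
  3 + 2/7 = 23/7
  10 + 7/23 = 237/23

237/23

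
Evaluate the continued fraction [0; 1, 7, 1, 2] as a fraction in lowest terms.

23/26

Using pₖ = aₖpₖ₋₁ + pₖ₋₂ and qₖ = aₖqₖ₋₁ + qₖ₋₂:
  k=0: a=0, p=0, q=1
  k=1: a=1, p=1, q=1
  k=2: a=7, p=7, q=8
  k=3: a=1, p=8, q=9
  k=4: a=2, p=23, q=26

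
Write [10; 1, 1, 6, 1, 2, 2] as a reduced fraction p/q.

1064/101

Using pₖ = aₖpₖ₋₁ + pₖ₋₂ and qₖ = aₖqₖ₋₁ + qₖ₋₂:
  k=0: a=10, p=10, q=1
  k=1: a=1, p=11, q=1
  k=2: a=1, p=21, q=2
  k=3: a=6, p=137, q=13
  k=4: a=1, p=158, q=15
  k=5: a=2, p=453, q=43
  k=6: a=2, p=1064, q=101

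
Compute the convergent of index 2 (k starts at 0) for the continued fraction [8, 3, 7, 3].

183/22

Using pₖ = aₖpₖ₋₁ + pₖ₋₂, qₖ = aₖqₖ₋₁ + qₖ₋₂ (with p₋₁=1, p₋₂=0, q₋₁=0, q₋₂=1):
  k=0: a=8, p=8, q=1
  k=1: a=3, p=25, q=3
  k=2: a=7, p=183, q=22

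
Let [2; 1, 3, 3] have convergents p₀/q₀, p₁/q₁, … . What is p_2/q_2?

11/4

Using pₖ = aₖpₖ₋₁ + pₖ₋₂, qₖ = aₖqₖ₋₁ + qₖ₋₂ (with p₋₁=1, p₋₂=0, q₋₁=0, q₋₂=1):
  k=0: a=2, p=2, q=1
  k=1: a=1, p=3, q=1
  k=2: a=3, p=11, q=4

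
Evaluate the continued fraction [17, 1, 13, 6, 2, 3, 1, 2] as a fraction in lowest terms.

40861/2279

Fold from the inside: start with 2/1.
  1 + 1/2 = 3/2
  3 + 2/3 = 11/3
  2 + 3/11 = 25/11
  6 + 11/25 = 161/25
  13 + 25/161 = 2118/161
  1 + 161/2118 = 2279/2118
  17 + 2118/2279 = 40861/2279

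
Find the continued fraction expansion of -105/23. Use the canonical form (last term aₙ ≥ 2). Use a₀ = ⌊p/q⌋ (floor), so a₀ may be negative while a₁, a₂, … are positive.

-105 = -5·23 + 10
23 = 2·10 + 3
10 = 3·3 + 1
3 = 3·1 + 0  (stop)
So -105/23 = [-5; 2, 3, 3].

[-5; 2, 3, 3]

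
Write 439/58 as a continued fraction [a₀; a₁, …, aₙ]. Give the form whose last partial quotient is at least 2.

[7; 1, 1, 3, 8]

439 = 7×58 + 33
58 = 1×33 + 25
33 = 1×25 + 8
25 = 3×8 + 1
8 = 8×1 + 0  (stop)
So 439/58 = [7; 1, 1, 3, 8].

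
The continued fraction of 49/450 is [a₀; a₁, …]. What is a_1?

9

49 = 0·450 + 49   →  a_0 = 0
450 = 9·49 + 9   →  a_1 = 9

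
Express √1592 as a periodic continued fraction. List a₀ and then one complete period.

a₀ = ⌊√1592⌋ = 39.

[39; 1, 8, 1, 78]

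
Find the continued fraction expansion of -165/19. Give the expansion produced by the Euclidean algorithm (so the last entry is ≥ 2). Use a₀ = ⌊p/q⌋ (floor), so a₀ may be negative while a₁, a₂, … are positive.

-165 = -9*19 + 6
19 = 3*6 + 1
6 = 6*1 + 0  (stop)
So -165/19 = [-9; 3, 6].

[-9; 3, 6]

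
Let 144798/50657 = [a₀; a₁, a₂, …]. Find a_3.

16

144798 = 2·50657 + 43484   →  a_0 = 2
50657 = 1·43484 + 7173   →  a_1 = 1
43484 = 6·7173 + 446   →  a_2 = 6
7173 = 16·446 + 37   →  a_3 = 16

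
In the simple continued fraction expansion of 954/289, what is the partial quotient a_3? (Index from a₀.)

9

954 = 3·289 + 87   →  a_0 = 3
289 = 3·87 + 28   →  a_1 = 3
87 = 3·28 + 3   →  a_2 = 3
28 = 9·3 + 1   →  a_3 = 9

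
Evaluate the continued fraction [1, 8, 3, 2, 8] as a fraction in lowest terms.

548/489

Fold from the inside: start with 8/1.
  2 + 1/8 = 17/8
  3 + 8/17 = 59/17
  8 + 17/59 = 489/59
  1 + 59/489 = 548/489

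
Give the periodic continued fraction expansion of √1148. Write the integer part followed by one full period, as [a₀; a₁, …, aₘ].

a₀ = ⌊√1148⌋ = 33.
With m₀=0, d₀=1 and mₖ₊₁ = dₖaₖ − mₖ, dₖ₊₁ = (n − mₖ₊₁²)/dₖ, aₖ₊₁ = ⌊(a₀+mₖ₊₁)/dₖ₊₁⌋:
  k=1: m=33, d=59, a=1
  k=2: m=26, d=8, a=7
  k=3: m=30, d=31, a=2
  k=4: m=32, d=4, a=16
  k=5: m=32, d=31, a=2
  k=6: m=30, d=8, a=7
  k=7: m=26, d=59, a=1
  k=8: m=33, d=1, a=66
d=1 and a=2a₀=66 at k=8, so the next step gives (m, d) = (33, 59) again — its k=1 value — and the period has length 8.

[33; 1, 7, 2, 16, 2, 7, 1, 66]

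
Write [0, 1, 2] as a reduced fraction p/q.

2/3

Fold from the inside: start with 2/1.
  1 + 1/2 = 3/2
  0 + 2/3 = 2/3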